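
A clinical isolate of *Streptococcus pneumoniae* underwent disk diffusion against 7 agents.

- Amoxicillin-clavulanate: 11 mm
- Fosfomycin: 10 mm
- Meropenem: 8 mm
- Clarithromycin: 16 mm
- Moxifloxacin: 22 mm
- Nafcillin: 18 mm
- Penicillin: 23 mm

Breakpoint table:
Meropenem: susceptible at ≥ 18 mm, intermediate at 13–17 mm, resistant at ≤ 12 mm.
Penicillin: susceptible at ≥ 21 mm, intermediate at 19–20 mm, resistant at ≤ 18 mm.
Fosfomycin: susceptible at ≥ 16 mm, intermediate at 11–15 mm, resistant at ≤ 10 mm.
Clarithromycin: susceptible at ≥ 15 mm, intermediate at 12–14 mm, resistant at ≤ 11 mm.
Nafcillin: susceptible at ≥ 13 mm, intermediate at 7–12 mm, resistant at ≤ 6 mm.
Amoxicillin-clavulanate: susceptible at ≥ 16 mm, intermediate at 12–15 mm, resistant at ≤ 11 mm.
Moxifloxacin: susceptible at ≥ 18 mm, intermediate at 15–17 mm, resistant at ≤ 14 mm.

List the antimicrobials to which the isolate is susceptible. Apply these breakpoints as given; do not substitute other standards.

Amoxicillin-clavulanate 11 mm: ≤ 11 mm ⇒ Resistant
Fosfomycin (10 mm) ≤ 10 mm — R
Meropenem (8 mm) ≤ 12 mm — resistant
Clarithromycin 16 mm: ≥ 15 mm → susceptible
Moxifloxacin (22 mm) ≥ 18 mm — Susceptible
Nafcillin (18 mm) ≥ 13 mm ⇒ susceptible
Penicillin (23 mm) ≥ 21 mm — susceptible

clarithromycin, moxifloxacin, nafcillin, penicillin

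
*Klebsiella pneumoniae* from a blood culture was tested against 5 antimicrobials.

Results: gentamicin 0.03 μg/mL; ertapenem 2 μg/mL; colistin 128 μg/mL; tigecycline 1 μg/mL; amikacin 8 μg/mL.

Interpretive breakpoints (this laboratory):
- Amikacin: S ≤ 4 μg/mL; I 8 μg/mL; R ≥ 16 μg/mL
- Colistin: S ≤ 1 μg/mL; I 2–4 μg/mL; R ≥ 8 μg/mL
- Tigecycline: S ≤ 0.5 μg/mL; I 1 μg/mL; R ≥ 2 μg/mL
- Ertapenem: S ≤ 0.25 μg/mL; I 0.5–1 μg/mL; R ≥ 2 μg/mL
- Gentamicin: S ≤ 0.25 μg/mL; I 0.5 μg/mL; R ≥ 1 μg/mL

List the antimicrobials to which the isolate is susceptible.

Gentamicin 0.03 μg/mL: ≤ 0.25 μg/mL ⇒ susceptible
Ertapenem (2 μg/mL) ≥ 2 μg/mL ⇒ resistant
Colistin 128 μg/mL: ≥ 8 μg/mL ⇒ resistant
Tigecycline: 1 μg/mL is = 1 μg/mL ⇒ I
Amikacin: 8 μg/mL is = 8 μg/mL — I

gentamicin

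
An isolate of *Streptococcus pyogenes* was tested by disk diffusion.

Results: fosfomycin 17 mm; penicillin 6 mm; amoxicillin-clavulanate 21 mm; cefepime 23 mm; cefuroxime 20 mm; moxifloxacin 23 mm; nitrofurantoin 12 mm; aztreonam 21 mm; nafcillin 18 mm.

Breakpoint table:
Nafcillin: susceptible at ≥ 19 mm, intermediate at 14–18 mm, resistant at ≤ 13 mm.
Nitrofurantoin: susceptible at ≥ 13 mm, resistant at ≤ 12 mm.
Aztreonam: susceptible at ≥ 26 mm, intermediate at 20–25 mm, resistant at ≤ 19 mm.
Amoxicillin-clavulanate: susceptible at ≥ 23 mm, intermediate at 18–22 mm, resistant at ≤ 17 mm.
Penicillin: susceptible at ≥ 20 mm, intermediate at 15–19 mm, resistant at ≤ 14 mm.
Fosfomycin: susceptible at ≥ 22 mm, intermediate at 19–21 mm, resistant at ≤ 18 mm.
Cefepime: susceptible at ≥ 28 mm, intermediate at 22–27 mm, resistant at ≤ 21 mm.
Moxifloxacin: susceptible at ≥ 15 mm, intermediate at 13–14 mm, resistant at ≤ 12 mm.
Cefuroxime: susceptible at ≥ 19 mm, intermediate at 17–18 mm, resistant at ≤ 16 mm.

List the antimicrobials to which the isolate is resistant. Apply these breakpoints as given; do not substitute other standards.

fosfomycin, penicillin, nitrofurantoin

Fosfomycin (17 mm) ≤ 18 mm ⇒ R
Penicillin: 6 mm is ≤ 14 mm ⇒ resistant
Amoxicillin-clavulanate (21 mm) in 18–22 mm ⇒ I
Cefepime (23 mm) in 22–27 mm ⇒ intermediate
Cefuroxime (20 mm) ≥ 19 mm — susceptible
Moxifloxacin: 23 mm is ≥ 15 mm → S
Nitrofurantoin (12 mm) ≤ 12 mm ⇒ resistant
Aztreonam: 21 mm is in 20–25 mm ⇒ Intermediate
Nafcillin 18 mm: in 14–18 mm ⇒ Intermediate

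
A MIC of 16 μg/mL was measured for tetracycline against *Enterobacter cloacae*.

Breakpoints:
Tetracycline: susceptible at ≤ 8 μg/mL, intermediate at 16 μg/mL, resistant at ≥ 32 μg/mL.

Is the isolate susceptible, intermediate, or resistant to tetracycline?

Tetracycline 16 μg/mL: = 16 μg/mL ⇒ Intermediate

Intermediate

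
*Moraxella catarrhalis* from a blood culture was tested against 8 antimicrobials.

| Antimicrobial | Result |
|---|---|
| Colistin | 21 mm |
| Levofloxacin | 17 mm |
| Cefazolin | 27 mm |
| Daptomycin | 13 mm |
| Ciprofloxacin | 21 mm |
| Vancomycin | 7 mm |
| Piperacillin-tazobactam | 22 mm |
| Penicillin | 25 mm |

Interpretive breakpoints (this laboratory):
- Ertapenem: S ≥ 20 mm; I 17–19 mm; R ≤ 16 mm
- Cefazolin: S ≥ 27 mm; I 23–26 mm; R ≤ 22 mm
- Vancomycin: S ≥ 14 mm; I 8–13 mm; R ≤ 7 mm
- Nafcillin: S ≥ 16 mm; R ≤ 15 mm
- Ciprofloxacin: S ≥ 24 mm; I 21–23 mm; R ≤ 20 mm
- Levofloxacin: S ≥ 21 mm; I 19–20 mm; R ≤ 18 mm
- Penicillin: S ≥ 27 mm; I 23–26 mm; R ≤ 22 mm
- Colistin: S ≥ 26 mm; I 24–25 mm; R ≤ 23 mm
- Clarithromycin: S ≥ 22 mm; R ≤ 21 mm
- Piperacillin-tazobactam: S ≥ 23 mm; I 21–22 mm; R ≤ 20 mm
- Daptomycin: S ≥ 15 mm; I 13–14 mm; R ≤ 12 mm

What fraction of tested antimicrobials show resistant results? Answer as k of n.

3 of 8

Colistin (21 mm) ≤ 23 mm → R
Levofloxacin 17 mm: ≤ 18 mm — resistant
Cefazolin (27 mm) ≥ 27 mm ⇒ Susceptible
Daptomycin 13 mm: in 13–14 mm → intermediate
Ciprofloxacin (21 mm) in 21–23 mm → intermediate
Vancomycin: 7 mm is ≤ 7 mm → resistant
Piperacillin-tazobactam 22 mm: in 21–22 mm ⇒ intermediate
Penicillin (25 mm) in 23–26 mm — Intermediate
Resistant: 3/8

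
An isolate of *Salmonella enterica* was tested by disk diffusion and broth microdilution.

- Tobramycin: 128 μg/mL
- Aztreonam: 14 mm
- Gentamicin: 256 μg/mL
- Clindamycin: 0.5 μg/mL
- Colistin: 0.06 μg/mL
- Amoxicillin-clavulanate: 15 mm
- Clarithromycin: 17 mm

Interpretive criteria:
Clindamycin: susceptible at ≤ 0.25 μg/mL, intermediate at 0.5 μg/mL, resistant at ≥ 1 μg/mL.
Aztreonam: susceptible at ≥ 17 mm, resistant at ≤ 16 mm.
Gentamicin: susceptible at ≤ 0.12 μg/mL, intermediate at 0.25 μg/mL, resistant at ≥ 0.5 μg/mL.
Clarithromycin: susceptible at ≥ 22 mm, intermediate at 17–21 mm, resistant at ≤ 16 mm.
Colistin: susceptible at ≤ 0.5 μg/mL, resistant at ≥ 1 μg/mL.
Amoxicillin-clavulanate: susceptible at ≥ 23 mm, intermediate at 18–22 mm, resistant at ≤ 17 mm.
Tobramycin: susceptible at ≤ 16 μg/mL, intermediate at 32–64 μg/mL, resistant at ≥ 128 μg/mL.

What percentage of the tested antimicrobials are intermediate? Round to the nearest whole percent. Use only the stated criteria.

Tobramycin: 128 μg/mL is ≥ 128 μg/mL — resistant
Aztreonam: 14 mm is ≤ 16 mm — Resistant
Gentamicin (256 μg/mL) ≥ 0.5 μg/mL ⇒ resistant
Clindamycin: 0.5 μg/mL is = 0.5 μg/mL — I
Colistin: 0.06 μg/mL is ≤ 0.5 μg/mL — Susceptible
Amoxicillin-clavulanate (15 mm) ≤ 17 mm — R
Clarithromycin 17 mm: in 17–21 mm → intermediate
Intermediate: 2/7

29%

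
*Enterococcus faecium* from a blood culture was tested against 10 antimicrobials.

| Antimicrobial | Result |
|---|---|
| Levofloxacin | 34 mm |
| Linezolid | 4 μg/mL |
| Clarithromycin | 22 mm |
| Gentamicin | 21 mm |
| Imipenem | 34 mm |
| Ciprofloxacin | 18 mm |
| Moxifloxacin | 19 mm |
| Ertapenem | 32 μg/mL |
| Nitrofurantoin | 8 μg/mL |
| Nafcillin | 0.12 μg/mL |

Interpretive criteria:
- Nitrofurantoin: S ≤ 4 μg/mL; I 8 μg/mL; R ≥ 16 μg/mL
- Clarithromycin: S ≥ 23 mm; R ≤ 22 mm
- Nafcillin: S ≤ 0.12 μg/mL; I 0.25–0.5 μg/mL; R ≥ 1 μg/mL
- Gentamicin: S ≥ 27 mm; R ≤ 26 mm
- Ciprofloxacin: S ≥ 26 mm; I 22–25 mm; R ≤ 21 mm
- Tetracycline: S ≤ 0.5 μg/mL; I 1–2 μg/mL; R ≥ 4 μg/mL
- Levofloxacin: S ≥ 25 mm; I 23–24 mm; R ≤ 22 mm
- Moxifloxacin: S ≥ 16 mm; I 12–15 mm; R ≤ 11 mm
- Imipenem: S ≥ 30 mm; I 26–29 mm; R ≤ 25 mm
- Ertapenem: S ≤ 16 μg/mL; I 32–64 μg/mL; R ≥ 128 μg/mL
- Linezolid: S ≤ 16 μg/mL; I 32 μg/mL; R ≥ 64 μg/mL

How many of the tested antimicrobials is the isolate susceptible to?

5

Levofloxacin: 34 mm is ≥ 25 mm — Susceptible
Linezolid (4 μg/mL) ≤ 16 μg/mL → susceptible
Clarithromycin 22 mm: ≤ 22 mm → R
Gentamicin 21 mm: ≤ 26 mm → R
Imipenem (34 mm) ≥ 30 mm — Susceptible
Ciprofloxacin: 18 mm is ≤ 21 mm — R
Moxifloxacin (19 mm) ≥ 16 mm — susceptible
Ertapenem (32 μg/mL) in 32–64 μg/mL ⇒ intermediate
Nitrofurantoin (8 μg/mL) = 8 μg/mL → Intermediate
Nafcillin: 0.12 μg/mL is ≤ 0.12 μg/mL → Susceptible
Susceptible: 5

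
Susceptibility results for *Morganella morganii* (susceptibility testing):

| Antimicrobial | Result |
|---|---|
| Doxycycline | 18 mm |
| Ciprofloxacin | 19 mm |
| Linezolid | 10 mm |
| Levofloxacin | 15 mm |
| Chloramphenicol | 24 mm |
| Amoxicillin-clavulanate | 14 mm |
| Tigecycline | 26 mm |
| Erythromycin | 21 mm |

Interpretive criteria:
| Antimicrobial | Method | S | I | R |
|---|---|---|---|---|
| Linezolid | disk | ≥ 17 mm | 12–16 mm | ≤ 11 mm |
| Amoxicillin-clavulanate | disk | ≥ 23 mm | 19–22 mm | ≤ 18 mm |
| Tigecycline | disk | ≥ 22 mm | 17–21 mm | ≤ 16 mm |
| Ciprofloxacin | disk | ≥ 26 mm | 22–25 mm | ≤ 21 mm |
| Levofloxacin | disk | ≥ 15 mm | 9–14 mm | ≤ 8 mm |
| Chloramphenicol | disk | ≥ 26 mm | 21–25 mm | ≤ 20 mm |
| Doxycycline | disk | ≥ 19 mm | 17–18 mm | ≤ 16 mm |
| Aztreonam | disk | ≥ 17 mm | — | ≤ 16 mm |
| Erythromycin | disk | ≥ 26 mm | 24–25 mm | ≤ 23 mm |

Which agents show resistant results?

Doxycycline 18 mm: in 17–18 mm ⇒ Intermediate
Ciprofloxacin (19 mm) ≤ 21 mm → Resistant
Linezolid: 10 mm is ≤ 11 mm ⇒ R
Levofloxacin (15 mm) ≥ 15 mm — Susceptible
Chloramphenicol 24 mm: in 21–25 mm ⇒ intermediate
Amoxicillin-clavulanate (14 mm) ≤ 18 mm ⇒ Resistant
Tigecycline (26 mm) ≥ 22 mm → susceptible
Erythromycin 21 mm: ≤ 23 mm → R

ciprofloxacin, linezolid, amoxicillin-clavulanate, erythromycin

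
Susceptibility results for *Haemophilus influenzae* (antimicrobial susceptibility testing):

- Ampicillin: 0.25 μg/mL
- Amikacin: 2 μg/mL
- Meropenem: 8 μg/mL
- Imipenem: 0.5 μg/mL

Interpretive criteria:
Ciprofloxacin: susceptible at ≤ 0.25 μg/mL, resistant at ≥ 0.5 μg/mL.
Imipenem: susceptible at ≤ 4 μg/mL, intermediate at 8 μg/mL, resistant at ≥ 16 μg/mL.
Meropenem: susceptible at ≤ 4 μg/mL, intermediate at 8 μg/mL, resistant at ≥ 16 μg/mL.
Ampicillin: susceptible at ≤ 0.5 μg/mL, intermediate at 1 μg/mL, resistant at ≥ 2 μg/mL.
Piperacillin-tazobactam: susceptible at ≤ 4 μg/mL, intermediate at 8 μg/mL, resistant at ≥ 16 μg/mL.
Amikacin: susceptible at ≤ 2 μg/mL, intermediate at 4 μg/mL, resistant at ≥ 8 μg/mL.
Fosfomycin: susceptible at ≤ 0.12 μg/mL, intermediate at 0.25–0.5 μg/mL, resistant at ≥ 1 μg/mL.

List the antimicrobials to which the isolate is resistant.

none

Ampicillin: 0.25 μg/mL is ≤ 0.5 μg/mL — S
Amikacin (2 μg/mL) ≤ 2 μg/mL — S
Meropenem (8 μg/mL) = 8 μg/mL — I
Imipenem 0.5 μg/mL: ≤ 4 μg/mL — S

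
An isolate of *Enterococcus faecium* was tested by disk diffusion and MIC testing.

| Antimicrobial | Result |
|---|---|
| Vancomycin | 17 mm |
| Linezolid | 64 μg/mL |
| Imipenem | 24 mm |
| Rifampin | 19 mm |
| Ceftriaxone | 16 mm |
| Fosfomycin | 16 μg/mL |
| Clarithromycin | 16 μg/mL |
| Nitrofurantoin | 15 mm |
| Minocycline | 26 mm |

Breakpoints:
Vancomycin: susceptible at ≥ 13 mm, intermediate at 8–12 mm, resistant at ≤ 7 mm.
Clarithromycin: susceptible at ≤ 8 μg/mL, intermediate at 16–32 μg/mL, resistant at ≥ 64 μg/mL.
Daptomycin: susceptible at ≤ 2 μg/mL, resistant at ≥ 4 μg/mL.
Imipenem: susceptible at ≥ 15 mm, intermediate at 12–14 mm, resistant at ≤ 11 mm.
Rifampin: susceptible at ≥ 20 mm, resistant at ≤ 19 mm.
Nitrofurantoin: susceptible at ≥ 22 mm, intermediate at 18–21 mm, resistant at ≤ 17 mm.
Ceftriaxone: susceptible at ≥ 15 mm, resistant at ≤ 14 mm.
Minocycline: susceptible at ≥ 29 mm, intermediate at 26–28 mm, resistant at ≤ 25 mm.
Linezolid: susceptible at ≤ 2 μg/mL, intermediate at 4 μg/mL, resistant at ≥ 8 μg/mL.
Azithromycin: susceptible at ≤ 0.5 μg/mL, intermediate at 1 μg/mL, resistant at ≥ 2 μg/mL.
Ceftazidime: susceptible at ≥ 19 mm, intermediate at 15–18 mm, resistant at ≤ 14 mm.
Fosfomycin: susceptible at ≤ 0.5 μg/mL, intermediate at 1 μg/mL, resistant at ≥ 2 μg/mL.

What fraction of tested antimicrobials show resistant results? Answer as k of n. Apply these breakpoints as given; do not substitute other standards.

4 of 9

Vancomycin (17 mm) ≥ 13 mm ⇒ Susceptible
Linezolid 64 μg/mL: ≥ 8 μg/mL — Resistant
Imipenem 24 mm: ≥ 15 mm ⇒ Susceptible
Rifampin (19 mm) ≤ 19 mm — Resistant
Ceftriaxone: 16 mm is ≥ 15 mm — S
Fosfomycin 16 μg/mL: ≥ 2 μg/mL ⇒ R
Clarithromycin (16 μg/mL) in 16–32 μg/mL — intermediate
Nitrofurantoin: 15 mm is ≤ 17 mm → resistant
Minocycline (26 mm) in 26–28 mm — I
Resistant: 4/9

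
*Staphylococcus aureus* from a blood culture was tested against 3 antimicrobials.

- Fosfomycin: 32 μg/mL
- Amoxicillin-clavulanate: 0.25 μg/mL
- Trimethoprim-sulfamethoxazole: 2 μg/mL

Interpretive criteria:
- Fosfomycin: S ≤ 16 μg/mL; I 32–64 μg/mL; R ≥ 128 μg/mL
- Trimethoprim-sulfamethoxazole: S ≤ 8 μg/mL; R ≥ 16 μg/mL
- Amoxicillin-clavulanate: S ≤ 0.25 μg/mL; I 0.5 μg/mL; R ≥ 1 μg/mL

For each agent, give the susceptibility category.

Fosfomycin 32 μg/mL: in 32–64 μg/mL ⇒ intermediate
Amoxicillin-clavulanate: 0.25 μg/mL is ≤ 0.25 μg/mL → S
Trimethoprim-sulfamethoxazole (2 μg/mL) ≤ 8 μg/mL → Susceptible

I, S, S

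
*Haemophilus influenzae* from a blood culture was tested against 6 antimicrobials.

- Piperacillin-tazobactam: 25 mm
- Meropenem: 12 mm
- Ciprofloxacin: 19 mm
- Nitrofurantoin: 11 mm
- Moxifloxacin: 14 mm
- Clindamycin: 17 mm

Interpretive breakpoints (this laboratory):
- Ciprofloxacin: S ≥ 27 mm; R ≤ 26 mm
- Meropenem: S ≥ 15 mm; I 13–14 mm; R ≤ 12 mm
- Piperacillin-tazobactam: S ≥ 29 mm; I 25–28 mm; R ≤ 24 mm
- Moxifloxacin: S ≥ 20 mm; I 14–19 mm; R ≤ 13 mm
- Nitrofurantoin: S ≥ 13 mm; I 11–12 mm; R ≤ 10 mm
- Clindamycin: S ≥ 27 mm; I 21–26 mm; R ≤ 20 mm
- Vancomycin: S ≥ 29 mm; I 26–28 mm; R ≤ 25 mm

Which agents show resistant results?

Piperacillin-tazobactam (25 mm) in 25–28 mm ⇒ I
Meropenem (12 mm) ≤ 12 mm → Resistant
Ciprofloxacin 19 mm: ≤ 26 mm → resistant
Nitrofurantoin (11 mm) in 11–12 mm ⇒ Intermediate
Moxifloxacin: 14 mm is in 14–19 mm → Intermediate
Clindamycin 17 mm: ≤ 20 mm — resistant

meropenem, ciprofloxacin, clindamycin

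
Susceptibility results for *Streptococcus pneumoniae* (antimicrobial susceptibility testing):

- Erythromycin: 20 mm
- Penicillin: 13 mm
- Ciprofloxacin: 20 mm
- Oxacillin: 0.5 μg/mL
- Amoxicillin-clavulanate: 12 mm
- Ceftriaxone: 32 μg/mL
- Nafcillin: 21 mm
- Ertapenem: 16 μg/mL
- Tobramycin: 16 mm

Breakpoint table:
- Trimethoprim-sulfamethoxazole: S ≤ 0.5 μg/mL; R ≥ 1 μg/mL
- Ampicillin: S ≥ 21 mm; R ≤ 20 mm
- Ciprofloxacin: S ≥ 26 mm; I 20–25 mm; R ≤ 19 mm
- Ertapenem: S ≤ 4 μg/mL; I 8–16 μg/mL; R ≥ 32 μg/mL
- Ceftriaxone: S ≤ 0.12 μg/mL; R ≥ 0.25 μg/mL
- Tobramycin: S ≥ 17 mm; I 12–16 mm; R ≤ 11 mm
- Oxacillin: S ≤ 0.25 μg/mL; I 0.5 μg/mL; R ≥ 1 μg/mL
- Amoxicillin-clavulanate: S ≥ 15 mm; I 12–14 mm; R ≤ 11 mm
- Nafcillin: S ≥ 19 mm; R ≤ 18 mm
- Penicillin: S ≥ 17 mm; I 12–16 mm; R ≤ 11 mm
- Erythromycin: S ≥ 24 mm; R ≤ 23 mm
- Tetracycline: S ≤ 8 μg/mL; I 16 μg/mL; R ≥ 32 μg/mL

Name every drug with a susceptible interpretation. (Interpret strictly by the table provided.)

Erythromycin 20 mm: ≤ 23 mm → resistant
Penicillin (13 mm) in 12–16 mm — intermediate
Ciprofloxacin (20 mm) in 20–25 mm → I
Oxacillin: 0.5 μg/mL is = 0.5 μg/mL — intermediate
Amoxicillin-clavulanate: 12 mm is in 12–14 mm → Intermediate
Ceftriaxone (32 μg/mL) ≥ 0.25 μg/mL ⇒ R
Nafcillin 21 mm: ≥ 19 mm ⇒ susceptible
Ertapenem 16 μg/mL: in 8–16 μg/mL — I
Tobramycin (16 mm) in 12–16 mm — intermediate

nafcillin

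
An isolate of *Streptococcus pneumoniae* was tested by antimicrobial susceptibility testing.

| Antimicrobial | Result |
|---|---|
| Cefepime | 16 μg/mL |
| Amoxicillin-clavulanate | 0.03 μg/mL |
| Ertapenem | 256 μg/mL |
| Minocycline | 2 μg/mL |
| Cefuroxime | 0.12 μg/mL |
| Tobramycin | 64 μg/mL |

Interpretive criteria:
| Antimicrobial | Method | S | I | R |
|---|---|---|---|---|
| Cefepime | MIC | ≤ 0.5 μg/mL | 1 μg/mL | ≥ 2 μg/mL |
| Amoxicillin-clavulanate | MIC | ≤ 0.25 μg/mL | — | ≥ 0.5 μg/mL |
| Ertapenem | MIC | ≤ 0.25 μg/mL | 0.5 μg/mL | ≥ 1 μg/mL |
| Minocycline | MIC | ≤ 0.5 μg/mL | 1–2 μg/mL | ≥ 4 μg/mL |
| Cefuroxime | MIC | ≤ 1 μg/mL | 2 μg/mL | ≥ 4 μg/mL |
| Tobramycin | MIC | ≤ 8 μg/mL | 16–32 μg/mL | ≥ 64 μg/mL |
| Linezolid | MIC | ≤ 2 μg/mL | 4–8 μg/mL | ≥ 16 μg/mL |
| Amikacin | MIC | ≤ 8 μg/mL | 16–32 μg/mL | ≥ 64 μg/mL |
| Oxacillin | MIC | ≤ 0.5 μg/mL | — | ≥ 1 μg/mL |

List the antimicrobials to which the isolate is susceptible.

Cefepime (16 μg/mL) ≥ 2 μg/mL → Resistant
Amoxicillin-clavulanate 0.03 μg/mL: ≤ 0.25 μg/mL ⇒ susceptible
Ertapenem 256 μg/mL: ≥ 1 μg/mL → Resistant
Minocycline 2 μg/mL: in 1–2 μg/mL ⇒ Intermediate
Cefuroxime: 0.12 μg/mL is ≤ 1 μg/mL → S
Tobramycin: 64 μg/mL is ≥ 64 μg/mL ⇒ Resistant

amoxicillin-clavulanate, cefuroxime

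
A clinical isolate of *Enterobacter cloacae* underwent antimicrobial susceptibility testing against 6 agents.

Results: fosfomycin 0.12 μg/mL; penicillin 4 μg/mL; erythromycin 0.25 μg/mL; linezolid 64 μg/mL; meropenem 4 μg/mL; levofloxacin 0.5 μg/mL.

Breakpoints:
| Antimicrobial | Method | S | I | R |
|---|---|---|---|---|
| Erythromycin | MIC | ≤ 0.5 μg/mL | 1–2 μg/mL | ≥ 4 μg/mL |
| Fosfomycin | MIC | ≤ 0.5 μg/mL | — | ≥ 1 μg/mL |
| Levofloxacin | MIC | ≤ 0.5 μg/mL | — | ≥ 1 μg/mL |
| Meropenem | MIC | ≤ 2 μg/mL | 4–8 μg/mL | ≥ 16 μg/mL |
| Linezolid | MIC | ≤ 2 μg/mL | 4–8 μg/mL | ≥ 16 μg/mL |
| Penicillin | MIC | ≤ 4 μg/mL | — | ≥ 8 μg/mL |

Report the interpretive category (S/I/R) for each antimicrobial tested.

S, S, S, R, I, S

Fosfomycin 0.12 μg/mL: ≤ 0.5 μg/mL ⇒ susceptible
Penicillin: 4 μg/mL is ≤ 4 μg/mL ⇒ Susceptible
Erythromycin (0.25 μg/mL) ≤ 0.5 μg/mL ⇒ S
Linezolid (64 μg/mL) ≥ 16 μg/mL — resistant
Meropenem (4 μg/mL) in 4–8 μg/mL — intermediate
Levofloxacin 0.5 μg/mL: ≤ 0.5 μg/mL — S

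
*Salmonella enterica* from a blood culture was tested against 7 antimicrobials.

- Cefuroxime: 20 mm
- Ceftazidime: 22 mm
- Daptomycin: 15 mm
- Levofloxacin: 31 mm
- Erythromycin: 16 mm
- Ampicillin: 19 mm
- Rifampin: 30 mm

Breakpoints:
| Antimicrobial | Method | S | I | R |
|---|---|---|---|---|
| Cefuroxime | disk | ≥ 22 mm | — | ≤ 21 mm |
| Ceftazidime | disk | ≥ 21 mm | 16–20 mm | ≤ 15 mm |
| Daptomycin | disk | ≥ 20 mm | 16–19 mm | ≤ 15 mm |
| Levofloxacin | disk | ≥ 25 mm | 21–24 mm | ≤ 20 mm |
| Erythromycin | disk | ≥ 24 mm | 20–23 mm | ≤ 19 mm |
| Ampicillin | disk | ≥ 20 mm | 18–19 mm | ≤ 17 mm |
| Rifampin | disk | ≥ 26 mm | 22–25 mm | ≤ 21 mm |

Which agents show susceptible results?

Cefuroxime (20 mm) ≤ 21 mm → Resistant
Ceftazidime (22 mm) ≥ 21 mm ⇒ Susceptible
Daptomycin: 15 mm is ≤ 15 mm → Resistant
Levofloxacin 31 mm: ≥ 25 mm — susceptible
Erythromycin 16 mm: ≤ 19 mm → R
Ampicillin (19 mm) in 18–19 mm — Intermediate
Rifampin (30 mm) ≥ 26 mm → susceptible

ceftazidime, levofloxacin, rifampin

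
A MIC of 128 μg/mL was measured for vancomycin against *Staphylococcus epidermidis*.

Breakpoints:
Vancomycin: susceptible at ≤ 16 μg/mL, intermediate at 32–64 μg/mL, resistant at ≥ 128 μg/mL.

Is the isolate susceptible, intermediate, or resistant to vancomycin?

Resistant

Vancomycin (128 μg/mL) ≥ 128 μg/mL — Resistant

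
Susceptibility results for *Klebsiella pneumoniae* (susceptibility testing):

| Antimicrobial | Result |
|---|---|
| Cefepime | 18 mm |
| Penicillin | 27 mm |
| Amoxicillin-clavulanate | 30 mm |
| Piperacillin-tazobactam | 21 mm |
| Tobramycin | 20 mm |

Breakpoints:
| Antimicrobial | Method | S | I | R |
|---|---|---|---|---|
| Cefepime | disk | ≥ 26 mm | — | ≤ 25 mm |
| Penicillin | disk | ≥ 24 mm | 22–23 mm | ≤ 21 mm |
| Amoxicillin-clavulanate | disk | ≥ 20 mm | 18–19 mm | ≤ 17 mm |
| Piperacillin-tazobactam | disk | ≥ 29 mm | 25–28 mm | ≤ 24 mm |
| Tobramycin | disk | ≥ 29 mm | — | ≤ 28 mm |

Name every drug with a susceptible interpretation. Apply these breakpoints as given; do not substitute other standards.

penicillin, amoxicillin-clavulanate

Cefepime 18 mm: ≤ 25 mm → Resistant
Penicillin: 27 mm is ≥ 24 mm — S
Amoxicillin-clavulanate (30 mm) ≥ 20 mm — S
Piperacillin-tazobactam (21 mm) ≤ 24 mm — resistant
Tobramycin (20 mm) ≤ 28 mm — R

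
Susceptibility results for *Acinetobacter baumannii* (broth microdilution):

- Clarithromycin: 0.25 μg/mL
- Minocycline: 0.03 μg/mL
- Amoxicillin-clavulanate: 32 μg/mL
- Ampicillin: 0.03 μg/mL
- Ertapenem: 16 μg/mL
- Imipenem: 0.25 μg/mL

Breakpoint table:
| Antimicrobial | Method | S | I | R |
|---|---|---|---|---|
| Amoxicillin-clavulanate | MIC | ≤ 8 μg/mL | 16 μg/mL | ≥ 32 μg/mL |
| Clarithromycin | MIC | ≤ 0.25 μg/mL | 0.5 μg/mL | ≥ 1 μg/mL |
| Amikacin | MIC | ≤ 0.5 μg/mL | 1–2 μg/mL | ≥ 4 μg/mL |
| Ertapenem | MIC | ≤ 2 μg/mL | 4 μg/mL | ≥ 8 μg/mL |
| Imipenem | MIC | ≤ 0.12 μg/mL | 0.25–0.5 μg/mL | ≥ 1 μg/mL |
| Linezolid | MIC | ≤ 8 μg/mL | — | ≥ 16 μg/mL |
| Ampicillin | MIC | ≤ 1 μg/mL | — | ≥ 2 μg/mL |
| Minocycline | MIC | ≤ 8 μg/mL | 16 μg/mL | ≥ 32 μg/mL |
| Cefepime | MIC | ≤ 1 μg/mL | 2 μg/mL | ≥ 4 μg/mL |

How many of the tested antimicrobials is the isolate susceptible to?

Clarithromycin: 0.25 μg/mL is ≤ 0.25 μg/mL — susceptible
Minocycline (0.03 μg/mL) ≤ 8 μg/mL → S
Amoxicillin-clavulanate: 32 μg/mL is ≥ 32 μg/mL — resistant
Ampicillin: 0.03 μg/mL is ≤ 1 μg/mL — S
Ertapenem (16 μg/mL) ≥ 8 μg/mL — R
Imipenem: 0.25 μg/mL is in 0.25–0.5 μg/mL ⇒ I
Susceptible: 3

3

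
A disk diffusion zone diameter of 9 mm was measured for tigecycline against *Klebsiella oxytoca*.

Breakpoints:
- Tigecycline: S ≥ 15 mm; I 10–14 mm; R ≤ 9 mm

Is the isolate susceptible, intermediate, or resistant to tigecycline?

Tigecycline 9 mm: ≤ 9 mm → Resistant

R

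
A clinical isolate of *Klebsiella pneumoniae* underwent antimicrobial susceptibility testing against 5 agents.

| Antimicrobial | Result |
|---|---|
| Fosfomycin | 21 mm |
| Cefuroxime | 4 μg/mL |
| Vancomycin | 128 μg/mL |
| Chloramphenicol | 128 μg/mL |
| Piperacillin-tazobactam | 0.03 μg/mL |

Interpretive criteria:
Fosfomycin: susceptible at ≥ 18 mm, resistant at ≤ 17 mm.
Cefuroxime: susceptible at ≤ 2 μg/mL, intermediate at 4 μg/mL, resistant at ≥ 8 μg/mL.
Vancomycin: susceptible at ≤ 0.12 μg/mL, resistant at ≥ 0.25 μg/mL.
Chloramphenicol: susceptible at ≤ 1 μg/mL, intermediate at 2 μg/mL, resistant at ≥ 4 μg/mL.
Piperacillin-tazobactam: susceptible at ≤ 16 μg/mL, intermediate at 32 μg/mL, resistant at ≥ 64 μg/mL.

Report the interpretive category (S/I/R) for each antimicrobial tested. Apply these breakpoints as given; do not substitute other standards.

Fosfomycin 21 mm: ≥ 18 mm ⇒ Susceptible
Cefuroxime (4 μg/mL) = 4 μg/mL → Intermediate
Vancomycin (128 μg/mL) ≥ 0.25 μg/mL ⇒ Resistant
Chloramphenicol (128 μg/mL) ≥ 4 μg/mL — Resistant
Piperacillin-tazobactam 0.03 μg/mL: ≤ 16 μg/mL → Susceptible

S, I, R, R, S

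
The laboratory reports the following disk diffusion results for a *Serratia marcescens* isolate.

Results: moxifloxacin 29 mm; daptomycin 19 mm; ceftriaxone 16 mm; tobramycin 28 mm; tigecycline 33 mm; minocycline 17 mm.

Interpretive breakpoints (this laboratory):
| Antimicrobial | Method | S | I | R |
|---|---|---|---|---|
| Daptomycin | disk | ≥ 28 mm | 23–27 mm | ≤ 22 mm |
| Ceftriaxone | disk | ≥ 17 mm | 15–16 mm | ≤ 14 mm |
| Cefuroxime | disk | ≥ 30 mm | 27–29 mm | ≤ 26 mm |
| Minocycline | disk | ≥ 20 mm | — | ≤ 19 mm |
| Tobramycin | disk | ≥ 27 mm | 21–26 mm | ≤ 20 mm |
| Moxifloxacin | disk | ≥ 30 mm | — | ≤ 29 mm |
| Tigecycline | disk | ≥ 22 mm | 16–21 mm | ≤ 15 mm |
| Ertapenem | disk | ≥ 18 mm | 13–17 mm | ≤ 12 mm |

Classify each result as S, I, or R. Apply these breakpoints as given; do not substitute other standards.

Moxifloxacin: 29 mm is ≤ 29 mm ⇒ Resistant
Daptomycin 19 mm: ≤ 22 mm — R
Ceftriaxone (16 mm) in 15–16 mm → Intermediate
Tobramycin (28 mm) ≥ 27 mm ⇒ susceptible
Tigecycline 33 mm: ≥ 22 mm ⇒ S
Minocycline: 17 mm is ≤ 19 mm ⇒ resistant

R, R, I, S, S, R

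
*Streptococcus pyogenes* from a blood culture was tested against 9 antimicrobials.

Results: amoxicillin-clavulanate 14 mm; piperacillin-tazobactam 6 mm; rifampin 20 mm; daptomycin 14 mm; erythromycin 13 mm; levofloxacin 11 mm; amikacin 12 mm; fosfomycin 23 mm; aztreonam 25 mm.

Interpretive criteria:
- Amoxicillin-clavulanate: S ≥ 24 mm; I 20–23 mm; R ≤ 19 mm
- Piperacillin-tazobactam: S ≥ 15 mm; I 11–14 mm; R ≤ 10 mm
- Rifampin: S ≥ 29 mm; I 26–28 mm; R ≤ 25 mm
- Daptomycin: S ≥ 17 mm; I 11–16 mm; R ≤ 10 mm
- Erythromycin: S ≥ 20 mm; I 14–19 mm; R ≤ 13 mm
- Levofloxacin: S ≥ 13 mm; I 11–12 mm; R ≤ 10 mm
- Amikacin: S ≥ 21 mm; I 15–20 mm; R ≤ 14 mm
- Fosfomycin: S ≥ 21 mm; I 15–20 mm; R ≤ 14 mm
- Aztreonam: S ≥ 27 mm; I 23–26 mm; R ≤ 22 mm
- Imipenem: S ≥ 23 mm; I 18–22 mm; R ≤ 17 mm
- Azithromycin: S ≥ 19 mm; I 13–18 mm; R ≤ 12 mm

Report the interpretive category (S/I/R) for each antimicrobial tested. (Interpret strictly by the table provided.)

R, R, R, I, R, I, R, S, I

Amoxicillin-clavulanate 14 mm: ≤ 19 mm — Resistant
Piperacillin-tazobactam (6 mm) ≤ 10 mm ⇒ resistant
Rifampin 20 mm: ≤ 25 mm → Resistant
Daptomycin: 14 mm is in 11–16 mm — intermediate
Erythromycin (13 mm) ≤ 13 mm → R
Levofloxacin 11 mm: in 11–12 mm — Intermediate
Amikacin: 12 mm is ≤ 14 mm — R
Fosfomycin: 23 mm is ≥ 21 mm ⇒ S
Aztreonam: 25 mm is in 23–26 mm — intermediate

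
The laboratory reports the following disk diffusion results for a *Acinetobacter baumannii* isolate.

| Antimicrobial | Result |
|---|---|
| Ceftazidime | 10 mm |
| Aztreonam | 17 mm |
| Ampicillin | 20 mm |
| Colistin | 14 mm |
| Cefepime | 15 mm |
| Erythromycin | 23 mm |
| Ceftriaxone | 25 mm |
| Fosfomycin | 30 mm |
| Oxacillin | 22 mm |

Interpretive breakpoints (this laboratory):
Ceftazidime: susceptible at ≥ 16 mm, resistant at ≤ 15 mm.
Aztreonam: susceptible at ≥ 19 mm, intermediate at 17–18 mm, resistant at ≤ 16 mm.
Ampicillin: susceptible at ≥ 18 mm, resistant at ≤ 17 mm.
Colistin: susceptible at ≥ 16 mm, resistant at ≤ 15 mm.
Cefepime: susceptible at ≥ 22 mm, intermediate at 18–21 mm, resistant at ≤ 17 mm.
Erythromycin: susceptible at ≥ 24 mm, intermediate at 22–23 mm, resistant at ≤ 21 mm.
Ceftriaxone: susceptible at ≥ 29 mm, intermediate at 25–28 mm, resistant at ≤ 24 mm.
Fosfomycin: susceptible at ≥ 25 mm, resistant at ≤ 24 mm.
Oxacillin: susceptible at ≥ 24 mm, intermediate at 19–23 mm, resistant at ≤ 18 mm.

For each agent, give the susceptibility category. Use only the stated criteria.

R, I, S, R, R, I, I, S, I

Ceftazidime 10 mm: ≤ 15 mm → resistant
Aztreonam 17 mm: in 17–18 mm → intermediate
Ampicillin 20 mm: ≥ 18 mm ⇒ susceptible
Colistin: 14 mm is ≤ 15 mm — R
Cefepime (15 mm) ≤ 17 mm ⇒ Resistant
Erythromycin: 23 mm is in 22–23 mm — intermediate
Ceftriaxone (25 mm) in 25–28 mm → Intermediate
Fosfomycin (30 mm) ≥ 25 mm ⇒ susceptible
Oxacillin 22 mm: in 19–23 mm → intermediate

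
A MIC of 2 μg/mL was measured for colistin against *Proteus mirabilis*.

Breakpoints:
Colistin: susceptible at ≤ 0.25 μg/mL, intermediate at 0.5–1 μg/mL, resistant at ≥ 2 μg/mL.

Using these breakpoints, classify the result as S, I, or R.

Colistin 2 μg/mL: ≥ 2 μg/mL ⇒ Resistant

R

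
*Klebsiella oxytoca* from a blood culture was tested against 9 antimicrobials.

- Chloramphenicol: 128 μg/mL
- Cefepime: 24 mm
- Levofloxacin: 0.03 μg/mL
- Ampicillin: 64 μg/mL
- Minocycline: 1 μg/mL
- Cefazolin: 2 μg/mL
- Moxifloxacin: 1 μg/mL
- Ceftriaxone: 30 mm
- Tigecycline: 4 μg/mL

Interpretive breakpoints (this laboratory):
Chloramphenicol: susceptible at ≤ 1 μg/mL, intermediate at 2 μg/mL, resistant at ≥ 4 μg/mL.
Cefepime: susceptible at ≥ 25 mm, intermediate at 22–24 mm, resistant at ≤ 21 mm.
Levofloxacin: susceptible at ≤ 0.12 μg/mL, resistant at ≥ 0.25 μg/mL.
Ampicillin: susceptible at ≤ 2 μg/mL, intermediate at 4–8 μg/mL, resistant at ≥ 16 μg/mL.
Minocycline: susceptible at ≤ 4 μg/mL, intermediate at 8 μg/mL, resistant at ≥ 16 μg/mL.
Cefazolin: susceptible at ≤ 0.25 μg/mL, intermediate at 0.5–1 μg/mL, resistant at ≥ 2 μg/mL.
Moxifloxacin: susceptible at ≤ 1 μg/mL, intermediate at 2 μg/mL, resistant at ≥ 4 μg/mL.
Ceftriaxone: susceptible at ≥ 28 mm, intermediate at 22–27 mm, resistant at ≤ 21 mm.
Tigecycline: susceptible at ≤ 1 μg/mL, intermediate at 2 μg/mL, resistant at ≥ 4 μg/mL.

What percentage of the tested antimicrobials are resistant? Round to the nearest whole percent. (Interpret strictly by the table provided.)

44%

Chloramphenicol 128 μg/mL: ≥ 4 μg/mL → Resistant
Cefepime: 24 mm is in 22–24 mm ⇒ Intermediate
Levofloxacin (0.03 μg/mL) ≤ 0.12 μg/mL — susceptible
Ampicillin (64 μg/mL) ≥ 16 μg/mL → R
Minocycline: 1 μg/mL is ≤ 4 μg/mL ⇒ S
Cefazolin 2 μg/mL: ≥ 2 μg/mL — Resistant
Moxifloxacin 1 μg/mL: ≤ 1 μg/mL ⇒ S
Ceftriaxone (30 mm) ≥ 28 mm — S
Tigecycline (4 μg/mL) ≥ 4 μg/mL ⇒ resistant
Resistant: 4/9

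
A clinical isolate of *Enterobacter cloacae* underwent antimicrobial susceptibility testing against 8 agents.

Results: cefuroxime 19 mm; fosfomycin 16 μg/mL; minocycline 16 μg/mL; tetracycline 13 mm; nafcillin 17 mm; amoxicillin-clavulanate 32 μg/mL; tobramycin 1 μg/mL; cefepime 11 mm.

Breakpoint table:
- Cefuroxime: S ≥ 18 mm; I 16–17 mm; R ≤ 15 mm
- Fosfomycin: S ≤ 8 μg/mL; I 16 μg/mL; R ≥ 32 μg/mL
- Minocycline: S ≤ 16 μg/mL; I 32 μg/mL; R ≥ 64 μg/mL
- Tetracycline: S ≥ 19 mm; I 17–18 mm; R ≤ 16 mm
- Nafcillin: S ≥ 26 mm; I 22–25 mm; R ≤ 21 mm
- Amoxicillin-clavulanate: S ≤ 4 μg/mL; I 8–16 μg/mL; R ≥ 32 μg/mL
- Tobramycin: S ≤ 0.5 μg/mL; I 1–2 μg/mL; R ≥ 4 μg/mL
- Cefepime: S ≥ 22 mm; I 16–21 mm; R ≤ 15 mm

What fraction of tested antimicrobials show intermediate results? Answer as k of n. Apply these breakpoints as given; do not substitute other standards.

2 of 8

Cefuroxime: 19 mm is ≥ 18 mm → Susceptible
Fosfomycin 16 μg/mL: = 16 μg/mL → I
Minocycline (16 μg/mL) ≤ 16 μg/mL — S
Tetracycline 13 mm: ≤ 16 mm → Resistant
Nafcillin (17 mm) ≤ 21 mm ⇒ resistant
Amoxicillin-clavulanate 32 μg/mL: ≥ 32 μg/mL — R
Tobramycin 1 μg/mL: in 1–2 μg/mL — intermediate
Cefepime: 11 mm is ≤ 15 mm → resistant
Intermediate: 2/8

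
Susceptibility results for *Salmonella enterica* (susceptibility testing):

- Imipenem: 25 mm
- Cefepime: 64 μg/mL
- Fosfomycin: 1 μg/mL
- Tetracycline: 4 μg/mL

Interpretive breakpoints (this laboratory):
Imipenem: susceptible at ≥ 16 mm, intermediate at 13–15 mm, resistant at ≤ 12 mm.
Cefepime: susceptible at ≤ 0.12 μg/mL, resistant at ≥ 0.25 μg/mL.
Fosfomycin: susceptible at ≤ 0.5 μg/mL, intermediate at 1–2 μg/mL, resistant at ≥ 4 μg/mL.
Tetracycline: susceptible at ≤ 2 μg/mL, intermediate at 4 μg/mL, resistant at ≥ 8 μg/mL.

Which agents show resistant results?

cefepime

Imipenem (25 mm) ≥ 16 mm → Susceptible
Cefepime (64 μg/mL) ≥ 0.25 μg/mL ⇒ Resistant
Fosfomycin: 1 μg/mL is in 1–2 μg/mL — I
Tetracycline 4 μg/mL: = 4 μg/mL → Intermediate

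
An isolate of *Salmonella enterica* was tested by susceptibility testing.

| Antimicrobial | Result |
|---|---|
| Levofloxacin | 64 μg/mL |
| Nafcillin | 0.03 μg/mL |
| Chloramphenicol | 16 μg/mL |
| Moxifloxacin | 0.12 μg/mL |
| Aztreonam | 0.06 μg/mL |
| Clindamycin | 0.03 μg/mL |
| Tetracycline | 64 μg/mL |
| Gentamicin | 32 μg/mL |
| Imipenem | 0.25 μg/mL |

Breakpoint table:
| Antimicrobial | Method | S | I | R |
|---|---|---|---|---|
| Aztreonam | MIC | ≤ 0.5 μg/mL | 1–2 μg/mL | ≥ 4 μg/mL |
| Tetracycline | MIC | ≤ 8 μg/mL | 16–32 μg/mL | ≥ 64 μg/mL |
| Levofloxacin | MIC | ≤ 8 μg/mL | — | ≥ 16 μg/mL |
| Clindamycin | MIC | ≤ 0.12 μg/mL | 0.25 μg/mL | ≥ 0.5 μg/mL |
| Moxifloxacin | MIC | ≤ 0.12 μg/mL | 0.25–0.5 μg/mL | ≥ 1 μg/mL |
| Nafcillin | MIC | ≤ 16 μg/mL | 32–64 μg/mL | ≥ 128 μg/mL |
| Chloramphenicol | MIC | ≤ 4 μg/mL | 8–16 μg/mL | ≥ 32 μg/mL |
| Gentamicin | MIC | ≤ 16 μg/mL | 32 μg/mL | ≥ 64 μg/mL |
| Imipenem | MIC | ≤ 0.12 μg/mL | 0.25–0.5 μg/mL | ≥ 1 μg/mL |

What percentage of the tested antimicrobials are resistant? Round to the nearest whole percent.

Levofloxacin: 64 μg/mL is ≥ 16 μg/mL → resistant
Nafcillin: 0.03 μg/mL is ≤ 16 μg/mL — S
Chloramphenicol 16 μg/mL: in 8–16 μg/mL → intermediate
Moxifloxacin 0.12 μg/mL: ≤ 0.12 μg/mL → Susceptible
Aztreonam 0.06 μg/mL: ≤ 0.5 μg/mL ⇒ susceptible
Clindamycin 0.03 μg/mL: ≤ 0.12 μg/mL — Susceptible
Tetracycline: 64 μg/mL is ≥ 64 μg/mL — R
Gentamicin (32 μg/mL) = 32 μg/mL → intermediate
Imipenem 0.25 μg/mL: in 0.25–0.5 μg/mL ⇒ I
Resistant: 2/9

22%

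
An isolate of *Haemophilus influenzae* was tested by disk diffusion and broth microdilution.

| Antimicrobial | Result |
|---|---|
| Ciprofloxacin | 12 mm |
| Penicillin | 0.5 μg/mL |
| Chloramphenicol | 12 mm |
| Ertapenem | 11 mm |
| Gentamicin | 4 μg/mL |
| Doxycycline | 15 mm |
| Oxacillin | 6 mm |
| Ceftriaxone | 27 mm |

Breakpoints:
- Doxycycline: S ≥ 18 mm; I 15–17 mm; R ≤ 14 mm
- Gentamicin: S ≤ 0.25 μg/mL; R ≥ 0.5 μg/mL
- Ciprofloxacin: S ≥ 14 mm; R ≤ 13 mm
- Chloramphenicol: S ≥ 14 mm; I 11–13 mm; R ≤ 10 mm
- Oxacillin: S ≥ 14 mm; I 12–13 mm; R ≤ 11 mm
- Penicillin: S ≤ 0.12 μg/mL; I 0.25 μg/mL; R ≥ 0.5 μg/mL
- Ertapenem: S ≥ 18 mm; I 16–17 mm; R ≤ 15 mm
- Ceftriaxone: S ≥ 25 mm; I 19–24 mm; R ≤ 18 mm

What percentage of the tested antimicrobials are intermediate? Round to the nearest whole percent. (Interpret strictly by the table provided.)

Ciprofloxacin (12 mm) ≤ 13 mm → resistant
Penicillin (0.5 μg/mL) ≥ 0.5 μg/mL → resistant
Chloramphenicol 12 mm: in 11–13 mm → intermediate
Ertapenem 11 mm: ≤ 15 mm — resistant
Gentamicin (4 μg/mL) ≥ 0.5 μg/mL ⇒ Resistant
Doxycycline 15 mm: in 15–17 mm → intermediate
Oxacillin: 6 mm is ≤ 11 mm — Resistant
Ceftriaxone: 27 mm is ≥ 25 mm → susceptible
Intermediate: 2/8

25%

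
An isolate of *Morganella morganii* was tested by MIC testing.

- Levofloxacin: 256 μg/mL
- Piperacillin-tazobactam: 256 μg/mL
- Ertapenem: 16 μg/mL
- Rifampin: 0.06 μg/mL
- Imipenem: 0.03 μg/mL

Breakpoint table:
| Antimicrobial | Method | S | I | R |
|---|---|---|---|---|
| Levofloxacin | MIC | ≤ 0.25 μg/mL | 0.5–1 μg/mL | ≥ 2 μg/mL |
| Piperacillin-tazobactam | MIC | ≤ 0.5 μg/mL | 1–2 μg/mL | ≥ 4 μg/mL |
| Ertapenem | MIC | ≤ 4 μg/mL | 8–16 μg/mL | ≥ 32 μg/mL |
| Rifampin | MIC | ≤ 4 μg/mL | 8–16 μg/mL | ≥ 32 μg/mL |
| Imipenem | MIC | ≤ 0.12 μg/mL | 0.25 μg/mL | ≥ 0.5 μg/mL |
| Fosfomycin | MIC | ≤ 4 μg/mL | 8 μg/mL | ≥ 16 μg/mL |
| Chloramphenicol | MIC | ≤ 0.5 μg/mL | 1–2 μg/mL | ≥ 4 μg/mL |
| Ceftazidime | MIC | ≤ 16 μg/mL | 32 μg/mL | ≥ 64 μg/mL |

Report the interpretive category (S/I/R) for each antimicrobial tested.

R, R, I, S, S

Levofloxacin (256 μg/mL) ≥ 2 μg/mL — Resistant
Piperacillin-tazobactam: 256 μg/mL is ≥ 4 μg/mL — Resistant
Ertapenem: 16 μg/mL is in 8–16 μg/mL ⇒ intermediate
Rifampin (0.06 μg/mL) ≤ 4 μg/mL ⇒ susceptible
Imipenem (0.03 μg/mL) ≤ 0.12 μg/mL → S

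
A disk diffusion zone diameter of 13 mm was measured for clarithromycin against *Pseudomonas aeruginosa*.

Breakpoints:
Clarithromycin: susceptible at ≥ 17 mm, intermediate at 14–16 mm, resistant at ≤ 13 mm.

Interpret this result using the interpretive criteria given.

R

Clarithromycin (13 mm) ≤ 13 mm ⇒ resistant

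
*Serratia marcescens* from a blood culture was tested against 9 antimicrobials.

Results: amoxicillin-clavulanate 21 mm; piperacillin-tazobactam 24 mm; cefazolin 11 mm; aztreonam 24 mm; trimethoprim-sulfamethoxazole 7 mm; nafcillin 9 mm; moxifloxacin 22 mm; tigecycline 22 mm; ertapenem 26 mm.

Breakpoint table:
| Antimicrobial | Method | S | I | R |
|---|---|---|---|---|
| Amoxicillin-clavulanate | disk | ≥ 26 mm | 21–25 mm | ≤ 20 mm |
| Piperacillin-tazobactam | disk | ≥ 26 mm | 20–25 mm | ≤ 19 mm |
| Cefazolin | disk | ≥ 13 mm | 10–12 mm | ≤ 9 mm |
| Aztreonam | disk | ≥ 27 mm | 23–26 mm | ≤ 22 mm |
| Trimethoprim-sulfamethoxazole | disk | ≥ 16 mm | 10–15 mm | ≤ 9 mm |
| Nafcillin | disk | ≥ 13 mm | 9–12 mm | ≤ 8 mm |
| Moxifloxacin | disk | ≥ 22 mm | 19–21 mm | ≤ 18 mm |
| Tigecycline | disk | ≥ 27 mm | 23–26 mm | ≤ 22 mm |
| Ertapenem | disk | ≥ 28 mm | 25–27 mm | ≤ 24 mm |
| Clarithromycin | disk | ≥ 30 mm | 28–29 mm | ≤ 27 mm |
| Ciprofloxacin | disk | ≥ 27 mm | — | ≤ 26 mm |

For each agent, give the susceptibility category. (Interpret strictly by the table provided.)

Amoxicillin-clavulanate: 21 mm is in 21–25 mm — Intermediate
Piperacillin-tazobactam (24 mm) in 20–25 mm ⇒ I
Cefazolin 11 mm: in 10–12 mm ⇒ I
Aztreonam: 24 mm is in 23–26 mm → intermediate
Trimethoprim-sulfamethoxazole: 7 mm is ≤ 9 mm — Resistant
Nafcillin 9 mm: in 9–12 mm — Intermediate
Moxifloxacin: 22 mm is ≥ 22 mm → S
Tigecycline: 22 mm is ≤ 22 mm — Resistant
Ertapenem (26 mm) in 25–27 mm ⇒ I

I, I, I, I, R, I, S, R, I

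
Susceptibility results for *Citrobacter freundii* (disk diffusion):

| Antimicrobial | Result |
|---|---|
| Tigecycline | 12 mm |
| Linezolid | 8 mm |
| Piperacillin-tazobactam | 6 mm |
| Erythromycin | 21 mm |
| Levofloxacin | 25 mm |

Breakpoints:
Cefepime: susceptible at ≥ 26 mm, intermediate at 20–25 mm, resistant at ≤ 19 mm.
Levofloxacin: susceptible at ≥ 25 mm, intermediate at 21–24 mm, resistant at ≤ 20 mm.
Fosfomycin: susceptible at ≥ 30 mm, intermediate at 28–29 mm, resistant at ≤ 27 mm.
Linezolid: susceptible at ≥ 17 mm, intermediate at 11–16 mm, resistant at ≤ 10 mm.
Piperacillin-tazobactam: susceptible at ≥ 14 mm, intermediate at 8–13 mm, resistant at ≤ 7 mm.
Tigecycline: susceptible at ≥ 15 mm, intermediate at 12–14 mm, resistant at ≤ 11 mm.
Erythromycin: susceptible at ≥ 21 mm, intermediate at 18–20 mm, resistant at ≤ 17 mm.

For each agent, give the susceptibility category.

I, R, R, S, S

Tigecycline 12 mm: in 12–14 mm — Intermediate
Linezolid: 8 mm is ≤ 10 mm — R
Piperacillin-tazobactam 6 mm: ≤ 7 mm → resistant
Erythromycin: 21 mm is ≥ 21 mm ⇒ S
Levofloxacin: 25 mm is ≥ 25 mm — susceptible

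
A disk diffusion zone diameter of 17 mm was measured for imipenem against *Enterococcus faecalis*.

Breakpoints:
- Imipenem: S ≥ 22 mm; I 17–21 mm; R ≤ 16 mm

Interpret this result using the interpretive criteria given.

I

Imipenem 17 mm: in 17–21 mm — Intermediate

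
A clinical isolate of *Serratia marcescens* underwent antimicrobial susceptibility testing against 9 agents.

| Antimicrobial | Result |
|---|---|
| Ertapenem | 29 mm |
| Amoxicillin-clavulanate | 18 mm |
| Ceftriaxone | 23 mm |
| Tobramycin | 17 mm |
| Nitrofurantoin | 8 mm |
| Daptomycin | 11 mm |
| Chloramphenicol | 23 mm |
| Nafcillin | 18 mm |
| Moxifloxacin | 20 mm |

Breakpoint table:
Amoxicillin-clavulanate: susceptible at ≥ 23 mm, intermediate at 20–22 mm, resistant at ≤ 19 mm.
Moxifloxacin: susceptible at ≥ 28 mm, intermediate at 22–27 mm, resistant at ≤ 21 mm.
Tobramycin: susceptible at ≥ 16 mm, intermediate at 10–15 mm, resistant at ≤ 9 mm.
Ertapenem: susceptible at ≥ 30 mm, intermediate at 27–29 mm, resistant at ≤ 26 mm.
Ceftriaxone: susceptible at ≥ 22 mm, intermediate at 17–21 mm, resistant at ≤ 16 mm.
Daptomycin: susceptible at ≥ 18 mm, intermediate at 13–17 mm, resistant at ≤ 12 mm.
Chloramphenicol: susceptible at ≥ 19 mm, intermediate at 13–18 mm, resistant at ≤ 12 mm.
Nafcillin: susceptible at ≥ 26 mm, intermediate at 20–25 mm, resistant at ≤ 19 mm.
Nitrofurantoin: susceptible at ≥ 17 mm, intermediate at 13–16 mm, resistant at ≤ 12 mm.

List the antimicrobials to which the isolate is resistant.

Ertapenem: 29 mm is in 27–29 mm → Intermediate
Amoxicillin-clavulanate: 18 mm is ≤ 19 mm ⇒ R
Ceftriaxone (23 mm) ≥ 22 mm → Susceptible
Tobramycin: 17 mm is ≥ 16 mm → S
Nitrofurantoin (8 mm) ≤ 12 mm → R
Daptomycin 11 mm: ≤ 12 mm → resistant
Chloramphenicol (23 mm) ≥ 19 mm — susceptible
Nafcillin (18 mm) ≤ 19 mm → Resistant
Moxifloxacin (20 mm) ≤ 21 mm — R

amoxicillin-clavulanate, nitrofurantoin, daptomycin, nafcillin, moxifloxacin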